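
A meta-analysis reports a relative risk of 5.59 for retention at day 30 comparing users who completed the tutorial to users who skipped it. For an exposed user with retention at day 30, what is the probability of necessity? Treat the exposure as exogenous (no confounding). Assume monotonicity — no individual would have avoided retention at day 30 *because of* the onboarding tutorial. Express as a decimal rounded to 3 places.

PN ≈ 0.821

Under exogeneity and monotonicity, PN = (RR − 1) / RR = 1 − 1/RR.
PN = (5.59 − 1) / 5.59 = 4.59 / 5.59 ≈ 0.8211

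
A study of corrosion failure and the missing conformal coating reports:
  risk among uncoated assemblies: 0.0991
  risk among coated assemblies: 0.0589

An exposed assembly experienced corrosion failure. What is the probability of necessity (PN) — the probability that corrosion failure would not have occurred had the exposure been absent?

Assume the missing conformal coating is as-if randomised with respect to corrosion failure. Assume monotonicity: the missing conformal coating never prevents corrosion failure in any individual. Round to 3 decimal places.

PN ≈ 0.406

Let p₁ = 0.0991, p₀ = 0.0589.
Under exogeneity and monotonicity, PN = (p₁ − p₀) / p₁.
PN = (0.0991 − 0.0589) / 0.0991 = 0.0402 / 0.0991 ≈ 0.4057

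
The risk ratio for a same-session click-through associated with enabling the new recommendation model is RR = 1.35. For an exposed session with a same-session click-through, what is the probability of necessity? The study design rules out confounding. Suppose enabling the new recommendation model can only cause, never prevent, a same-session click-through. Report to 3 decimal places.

PN ≈ 0.259

Under exogeneity and monotonicity, PN = (RR − 1) / RR = 1 − 1/RR.
PN = (1.35 − 1) / 1.35 = 0.35 / 1.35 ≈ 0.2593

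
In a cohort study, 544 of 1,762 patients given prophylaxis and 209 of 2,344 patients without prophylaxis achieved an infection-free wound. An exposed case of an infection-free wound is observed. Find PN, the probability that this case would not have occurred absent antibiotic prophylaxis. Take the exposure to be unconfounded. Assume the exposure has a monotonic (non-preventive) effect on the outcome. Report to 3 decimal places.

p₁ = P(outcome | exposed) = 544/1762 = 0.30874
p₀ = P(outcome | unexposed) = 209/2344 = 0.089164
Under exogeneity and monotonicity, PN = (p₁ − p₀) / p₁.
PN = (0.30874 − 0.089164) / 0.30874 = 0.21958 / 0.30874 ≈ 0.7112

PN ≈ 0.711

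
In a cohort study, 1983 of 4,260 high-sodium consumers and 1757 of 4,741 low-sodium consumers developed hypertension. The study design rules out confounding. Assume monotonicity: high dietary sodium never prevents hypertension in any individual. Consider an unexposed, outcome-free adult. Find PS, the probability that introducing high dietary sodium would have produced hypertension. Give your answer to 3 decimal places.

PS ≈ 0.151

p₁ = P(outcome | exposed) = 1983/4260 = 0.46549
p₀ = P(outcome | unexposed) = 1757/4741 = 0.3706
Under exogeneity and monotonicity, PS = (p₁ − p₀) / (1 − p₀).
PS = (0.46549 − 0.3706) / (1 − 0.3706) = 0.094896 / 0.6294 ≈ 0.1508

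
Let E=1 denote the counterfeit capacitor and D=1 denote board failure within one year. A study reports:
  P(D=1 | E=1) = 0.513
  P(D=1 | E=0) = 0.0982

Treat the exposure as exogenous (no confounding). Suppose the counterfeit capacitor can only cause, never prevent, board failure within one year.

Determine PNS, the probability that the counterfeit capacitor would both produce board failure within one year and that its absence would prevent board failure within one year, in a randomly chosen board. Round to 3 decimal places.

Let p₁ = 0.513, p₀ = 0.0982.
Under exogeneity and monotonicity, PNS = p₁ − p₀.
PNS = 0.513 − 0.0982 = 0.4148

PNS ≈ 0.415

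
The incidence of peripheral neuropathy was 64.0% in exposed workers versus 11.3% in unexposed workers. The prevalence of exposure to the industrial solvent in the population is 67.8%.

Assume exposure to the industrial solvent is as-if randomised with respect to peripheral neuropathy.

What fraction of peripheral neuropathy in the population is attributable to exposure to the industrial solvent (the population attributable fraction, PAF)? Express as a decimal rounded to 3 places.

p₁ = 0.64, p₀ = 0.113.
Overall risk P(Y=1) = π·p₁ + (1−π)·p₀ = 0.678×0.64 + 0.322×0.113 = 0.47031.
Under exogeneity, PAF = [P(Y=1) − p₀] / P(Y=1).
PAF = (0.47031 − 0.113) / 0.47031 ≈ 0.7597

PAF ≈ 0.760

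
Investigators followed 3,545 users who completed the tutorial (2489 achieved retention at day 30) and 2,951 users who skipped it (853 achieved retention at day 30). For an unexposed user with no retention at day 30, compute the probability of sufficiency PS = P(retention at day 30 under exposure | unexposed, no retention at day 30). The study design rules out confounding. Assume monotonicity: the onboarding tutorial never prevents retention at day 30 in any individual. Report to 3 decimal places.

PS ≈ 0.581

p₁ = P(outcome | exposed) = 2489/3545 = 0.70212
p₀ = P(outcome | unexposed) = 853/2951 = 0.28905
Under exogeneity and monotonicity, PS = (p₁ − p₀) / (1 − p₀).
PS = (0.70212 − 0.28905) / (1 − 0.28905) = 0.41306 / 0.71095 ≈ 0.5810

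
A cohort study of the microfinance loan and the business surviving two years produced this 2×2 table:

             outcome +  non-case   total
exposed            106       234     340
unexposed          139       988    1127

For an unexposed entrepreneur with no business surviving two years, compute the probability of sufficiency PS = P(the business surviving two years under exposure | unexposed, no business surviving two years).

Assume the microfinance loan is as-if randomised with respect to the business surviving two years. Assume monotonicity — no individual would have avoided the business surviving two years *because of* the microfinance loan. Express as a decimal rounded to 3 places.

PS ≈ 0.215

p₁ = P(outcome | exposed) = 106/340 = 0.31176
p₀ = P(outcome | unexposed) = 139/1127 = 0.12334
Under exogeneity and monotonicity, PS = (p₁ − p₀)/(1 − p₀).
PS = (0.31176 − 0.12334) / 0.87666 ≈ 0.2149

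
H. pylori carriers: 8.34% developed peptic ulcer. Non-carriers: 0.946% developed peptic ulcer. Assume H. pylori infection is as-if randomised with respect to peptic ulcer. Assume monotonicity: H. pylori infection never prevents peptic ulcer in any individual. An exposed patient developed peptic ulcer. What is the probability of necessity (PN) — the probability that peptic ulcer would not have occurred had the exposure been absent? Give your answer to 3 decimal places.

PN ≈ 0.887

p₁ = 0.0834, p₀ = 0.00946.
Under exogeneity and monotonicity, PN = (p₁ − p₀) / p₁.
PN = (0.0834 − 0.00946) / 0.0834 = 0.07394 / 0.0834 ≈ 0.8866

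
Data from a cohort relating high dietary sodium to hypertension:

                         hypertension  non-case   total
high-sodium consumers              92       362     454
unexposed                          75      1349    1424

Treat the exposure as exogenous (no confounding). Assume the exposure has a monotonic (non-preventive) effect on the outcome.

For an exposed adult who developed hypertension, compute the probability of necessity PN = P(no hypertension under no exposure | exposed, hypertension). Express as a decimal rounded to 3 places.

p₁ = P(outcome | exposed) = 92/454 = 0.20264
p₀ = P(outcome | unexposed) = 75/1424 = 0.052669
Under exogeneity and monotonicity, PN = (p₁ − p₀) / p₁.
PN = (0.20264 − 0.052669) / 0.20264 = 0.14997 / 0.20264 ≈ 0.7401

PN ≈ 0.740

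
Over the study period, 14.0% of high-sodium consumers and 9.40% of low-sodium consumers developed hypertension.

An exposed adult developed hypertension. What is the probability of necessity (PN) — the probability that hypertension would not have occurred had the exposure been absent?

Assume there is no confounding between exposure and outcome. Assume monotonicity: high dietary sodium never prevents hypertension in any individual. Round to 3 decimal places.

PN ≈ 0.329

p₁ = 0.14, p₀ = 0.094.
Under exogeneity and monotonicity, PN = (p₁ − p₀) / p₁.
PN = (0.14 − 0.094) / 0.14 = 0.046 / 0.14 ≈ 0.3286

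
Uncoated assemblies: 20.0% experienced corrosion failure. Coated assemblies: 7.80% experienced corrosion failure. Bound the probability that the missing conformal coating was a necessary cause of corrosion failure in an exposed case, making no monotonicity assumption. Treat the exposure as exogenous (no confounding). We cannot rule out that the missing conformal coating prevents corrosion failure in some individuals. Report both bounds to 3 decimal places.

p₁ = 0.2, p₀ = 0.078.
Under exogeneity alone the bounds on PN are max{0,(p₁−p₀)/p₁} ≤ PN ≤ min{1,(1−p₀)/p₁}.
  lower = (p₁ − p₀)/p₁ = 0.122 / 0.2 ≈ 0.6100
  upper = min{1, (1 − p₀)/p₁} = 0.922 / 0.2 ≈ 4.6100 → capped at 1

0.610 ≤ PN ≤ 1.000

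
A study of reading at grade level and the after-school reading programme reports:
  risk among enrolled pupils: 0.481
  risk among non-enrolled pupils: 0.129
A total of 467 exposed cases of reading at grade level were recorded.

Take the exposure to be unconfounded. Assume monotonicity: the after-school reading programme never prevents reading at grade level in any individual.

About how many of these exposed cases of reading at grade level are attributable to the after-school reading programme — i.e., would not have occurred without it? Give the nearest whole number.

about 342 cases

Let p₁ = 0.481, p₀ = 0.129.
PN = (p₁ − p₀)/p₁ = (0.481 − 0.129) / 0.481 ≈ 0.73181.
Attributable cases ≈ PN × (exposed cases) = 0.73181 × 467 ≈ 341.75.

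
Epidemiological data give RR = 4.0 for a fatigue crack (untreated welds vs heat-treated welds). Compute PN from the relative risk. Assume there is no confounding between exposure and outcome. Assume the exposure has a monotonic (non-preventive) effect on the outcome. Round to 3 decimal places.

Under exogeneity and monotonicity, PN = (RR − 1) / RR = 1 − 1/RR.
PN = (4.0 − 1) / 4.0 = 3 / 4.0 ≈ 0.7500

PN ≈ 0.750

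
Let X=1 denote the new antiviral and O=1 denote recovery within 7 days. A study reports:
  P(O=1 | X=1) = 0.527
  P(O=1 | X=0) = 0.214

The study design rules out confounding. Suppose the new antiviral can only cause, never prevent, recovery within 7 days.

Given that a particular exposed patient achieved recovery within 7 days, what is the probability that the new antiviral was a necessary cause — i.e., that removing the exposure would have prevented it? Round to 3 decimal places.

Let p₁ = 0.527, p₀ = 0.214.
Under exogeneity and monotonicity, PN = (p₁ − p₀) / p₁.
PN = (0.527 − 0.214) / 0.527 = 0.313 / 0.527 ≈ 0.5939

PN ≈ 0.594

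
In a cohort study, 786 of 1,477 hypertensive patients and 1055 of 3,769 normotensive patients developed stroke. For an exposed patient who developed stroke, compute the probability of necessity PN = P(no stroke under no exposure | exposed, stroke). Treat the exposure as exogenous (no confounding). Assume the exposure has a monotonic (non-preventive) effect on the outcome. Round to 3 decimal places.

PN ≈ 0.474

p₁ = P(outcome | exposed) = 786/1477 = 0.53216
p₀ = P(outcome | unexposed) = 1055/3769 = 0.27992
Under exogeneity and monotonicity, PN = (p₁ − p₀) / p₁.
PN = (0.53216 − 0.27992) / 0.53216 = 0.25224 / 0.53216 ≈ 0.4740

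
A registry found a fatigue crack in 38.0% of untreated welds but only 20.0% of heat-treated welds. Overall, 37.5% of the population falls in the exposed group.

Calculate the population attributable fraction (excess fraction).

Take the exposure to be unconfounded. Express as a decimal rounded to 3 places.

PAF ≈ 0.252

p₁ = 0.38, p₀ = 0.2.
Overall risk P(Y=1) = π·p₁ + (1−π)·p₀ = 0.375×0.38 + 0.625×0.2 = 0.2675.
Under exogeneity, PAF = [P(Y=1) − p₀] / P(Y=1).
PAF = (0.2675 − 0.2) / 0.2675 ≈ 0.2523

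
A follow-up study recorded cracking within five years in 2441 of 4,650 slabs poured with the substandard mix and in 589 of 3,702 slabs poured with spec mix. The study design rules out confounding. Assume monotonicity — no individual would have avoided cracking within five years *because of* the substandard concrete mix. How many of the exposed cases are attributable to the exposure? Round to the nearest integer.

about 1701 cases

p₁ = P(outcome | exposed) = 2441/4650 = 0.52495
p₀ = P(outcome | unexposed) = 589/3702 = 0.1591
PN = (p₁ − p₀)/p₁ = (0.52495 − 0.1591) / 0.52495 ≈ 0.69692.
Attributable cases ≈ PN × (exposed cases) = 0.69692 × 2441 ≈ 1701.17.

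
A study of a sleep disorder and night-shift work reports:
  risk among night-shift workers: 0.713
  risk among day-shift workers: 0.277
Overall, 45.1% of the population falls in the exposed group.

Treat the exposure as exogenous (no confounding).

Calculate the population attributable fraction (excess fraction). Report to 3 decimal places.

Let p₁ = 0.713, p₀ = 0.277.
Overall risk P(Y=1) = π·p₁ + (1−π)·p₀ = 0.451×0.713 + 0.549×0.277 = 0.47364.
Under exogeneity, PAF = [P(Y=1) − p₀] / P(Y=1).
PAF = (0.47364 − 0.277) / 0.47364 ≈ 0.4152

PAF ≈ 0.415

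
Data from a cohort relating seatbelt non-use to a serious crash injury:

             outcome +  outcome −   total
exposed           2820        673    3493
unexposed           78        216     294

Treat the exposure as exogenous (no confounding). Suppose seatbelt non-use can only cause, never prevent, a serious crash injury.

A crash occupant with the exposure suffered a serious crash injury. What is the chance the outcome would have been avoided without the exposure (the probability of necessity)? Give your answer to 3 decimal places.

PN ≈ 0.671

p₁ = P(outcome | exposed) = 2820/3493 = 0.80733
p₀ = P(outcome | unexposed) = 78/294 = 0.26531
Under exogeneity and monotonicity, PN = (p₁ − p₀)/p₁.
PN = (0.80733 − 0.26531) / 0.80733 ≈ 0.6714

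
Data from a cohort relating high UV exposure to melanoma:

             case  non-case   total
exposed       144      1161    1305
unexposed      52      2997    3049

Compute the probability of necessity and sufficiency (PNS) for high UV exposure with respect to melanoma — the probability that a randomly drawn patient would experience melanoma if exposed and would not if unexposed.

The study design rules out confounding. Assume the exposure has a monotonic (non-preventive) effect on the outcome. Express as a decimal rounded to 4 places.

p₁ = P(outcome | exposed) = 144/1305 = 0.11034
p₀ = P(outcome | unexposed) = 52/3049 = 0.017055
Under exogeneity and monotonicity, PNS = p₁ − p₀.
PNS = 0.11034 − 0.017055 = 0.09329

PNS ≈ 0.0933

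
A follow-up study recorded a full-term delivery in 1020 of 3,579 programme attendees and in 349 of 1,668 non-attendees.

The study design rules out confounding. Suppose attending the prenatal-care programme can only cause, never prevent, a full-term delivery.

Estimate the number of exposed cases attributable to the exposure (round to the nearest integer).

p₁ = P(outcome | exposed) = 1020/3579 = 0.285
p₀ = P(outcome | unexposed) = 349/1668 = 0.20923
PN = (p₁ − p₀)/p₁ = (0.285 − 0.20923) / 0.285 ≈ 0.26584.
Attributable cases ≈ PN × (exposed cases) = 0.26584 × 1020 ≈ 271.16.

about 271 cases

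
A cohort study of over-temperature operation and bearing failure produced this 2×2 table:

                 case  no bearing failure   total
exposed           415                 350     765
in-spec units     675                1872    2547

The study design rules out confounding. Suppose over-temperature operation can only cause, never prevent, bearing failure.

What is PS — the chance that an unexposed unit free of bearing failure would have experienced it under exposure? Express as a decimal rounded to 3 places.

PS ≈ 0.378

p₁ = P(outcome | exposed) = 415/765 = 0.54248
p₀ = P(outcome | unexposed) = 675/2547 = 0.26502
Under exogeneity and monotonicity, PS = (p₁ − p₀)/(1 − p₀).
PS = (0.54248 − 0.26502) / 0.73498 ≈ 0.3775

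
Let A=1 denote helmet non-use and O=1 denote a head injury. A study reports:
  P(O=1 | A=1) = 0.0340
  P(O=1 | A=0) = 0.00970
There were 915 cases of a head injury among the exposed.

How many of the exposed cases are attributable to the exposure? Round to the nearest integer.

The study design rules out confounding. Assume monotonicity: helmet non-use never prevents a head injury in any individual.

about 654 cases

Let p₁ = 0.034, p₀ = 0.0097.
PN = (p₁ − p₀)/p₁ = (0.034 − 0.0097) / 0.034 ≈ 0.71471.
Attributable cases ≈ PN × (exposed cases) = 0.71471 × 915 ≈ 653.96.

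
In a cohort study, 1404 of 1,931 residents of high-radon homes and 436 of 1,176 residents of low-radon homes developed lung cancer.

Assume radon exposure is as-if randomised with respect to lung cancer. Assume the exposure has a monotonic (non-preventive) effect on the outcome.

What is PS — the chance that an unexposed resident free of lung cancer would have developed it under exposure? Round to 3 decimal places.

PS ≈ 0.566

p₁ = P(outcome | exposed) = 1404/1931 = 0.72708
p₀ = P(outcome | unexposed) = 436/1176 = 0.37075
Under exogeneity and monotonicity, PS = (p₁ − p₀) / (1 − p₀).
PS = (0.72708 − 0.37075) / (1 − 0.37075) = 0.35634 / 0.62925 ≈ 0.5663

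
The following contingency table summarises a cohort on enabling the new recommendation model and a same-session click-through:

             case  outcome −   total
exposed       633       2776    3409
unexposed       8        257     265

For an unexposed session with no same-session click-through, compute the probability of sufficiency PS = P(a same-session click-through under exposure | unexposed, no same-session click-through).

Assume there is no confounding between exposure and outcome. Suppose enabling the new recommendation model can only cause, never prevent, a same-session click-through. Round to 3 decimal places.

p₁ = P(outcome | exposed) = 633/3409 = 0.18568
p₀ = P(outcome | unexposed) = 8/265 = 0.030189
Under exogeneity and monotonicity, PS = (p₁ − p₀) / (1 − p₀).
PS = (0.18568 − 0.030189) / (1 − 0.030189) = 0.1555 / 0.96981 ≈ 0.1603

PS ≈ 0.160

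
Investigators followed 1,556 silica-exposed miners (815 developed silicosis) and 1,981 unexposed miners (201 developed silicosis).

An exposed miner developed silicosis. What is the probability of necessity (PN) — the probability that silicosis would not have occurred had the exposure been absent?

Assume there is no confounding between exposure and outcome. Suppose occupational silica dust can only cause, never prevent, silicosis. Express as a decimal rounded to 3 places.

p₁ = P(outcome | exposed) = 815/1556 = 0.52378
p₀ = P(outcome | unexposed) = 201/1981 = 0.10146
Under exogeneity and monotonicity, PN = (p₁ − p₀) / p₁.
PN = (0.52378 − 0.10146) / 0.52378 = 0.42232 / 0.52378 ≈ 0.8063

PN ≈ 0.806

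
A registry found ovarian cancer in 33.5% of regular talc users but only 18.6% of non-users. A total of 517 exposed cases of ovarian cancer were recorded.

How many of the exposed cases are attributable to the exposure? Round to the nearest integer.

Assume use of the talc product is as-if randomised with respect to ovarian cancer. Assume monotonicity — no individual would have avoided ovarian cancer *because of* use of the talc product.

p₁ = 0.335, p₀ = 0.186.
PN = (p₁ − p₀)/p₁ = (0.335 − 0.186) / 0.335 ≈ 0.44478.
Attributable cases ≈ PN × (exposed cases) = 0.44478 × 517 ≈ 229.95.

about 230 cases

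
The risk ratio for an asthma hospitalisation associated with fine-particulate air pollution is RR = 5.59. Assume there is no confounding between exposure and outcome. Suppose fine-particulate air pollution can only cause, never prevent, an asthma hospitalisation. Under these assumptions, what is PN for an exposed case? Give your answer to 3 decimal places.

Under exogeneity and monotonicity, PN = (RR − 1) / RR = 1 − 1/RR.
PN = (5.59 − 1) / 5.59 = 4.59 / 5.59 ≈ 0.8211

PN ≈ 0.821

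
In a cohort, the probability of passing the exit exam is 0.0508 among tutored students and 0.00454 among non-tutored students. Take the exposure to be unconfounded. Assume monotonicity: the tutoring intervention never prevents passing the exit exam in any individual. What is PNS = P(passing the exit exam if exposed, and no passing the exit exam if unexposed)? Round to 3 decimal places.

Let p₁ = 0.0508, p₀ = 0.00454.
Under exogeneity and monotonicity, PNS = p₁ − p₀.
PNS = 0.0508 − 0.00454 = 0.04626

PNS ≈ 0.046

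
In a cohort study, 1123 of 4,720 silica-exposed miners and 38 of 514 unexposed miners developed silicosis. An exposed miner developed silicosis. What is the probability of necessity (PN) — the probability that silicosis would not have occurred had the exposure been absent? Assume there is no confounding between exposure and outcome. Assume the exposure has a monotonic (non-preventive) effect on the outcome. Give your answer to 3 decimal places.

p₁ = P(outcome | exposed) = 1123/4720 = 0.23792
p₀ = P(outcome | unexposed) = 38/514 = 0.07393
Under exogeneity and monotonicity, PN = (p₁ − p₀) / p₁.
PN = (0.23792 − 0.07393) / 0.23792 = 0.16399 / 0.23792 ≈ 0.6893

PN ≈ 0.689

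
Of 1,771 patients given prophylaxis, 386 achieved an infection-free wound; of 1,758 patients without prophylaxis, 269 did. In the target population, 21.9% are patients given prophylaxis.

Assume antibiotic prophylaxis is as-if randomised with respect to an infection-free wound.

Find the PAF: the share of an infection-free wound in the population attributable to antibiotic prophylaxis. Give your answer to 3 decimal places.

PAF ≈ 0.085

p₁ = P(outcome | exposed) = 386/1771 = 0.21796
p₀ = P(outcome | unexposed) = 269/1758 = 0.15301
Overall risk P(Y=1) = π·p₁ + (1−π)·p₀ = 0.219×0.21796 + 0.781×0.15301 = 0.16724.
Under exogeneity, PAF = [P(Y=1) − p₀] / P(Y=1).
PAF = (0.16724 − 0.15301) / 0.16724 ≈ 0.0850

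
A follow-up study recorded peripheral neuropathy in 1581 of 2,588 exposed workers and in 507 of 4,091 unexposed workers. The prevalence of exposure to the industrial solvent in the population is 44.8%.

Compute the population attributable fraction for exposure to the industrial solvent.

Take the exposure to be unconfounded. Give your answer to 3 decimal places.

p₁ = P(outcome | exposed) = 1581/2588 = 0.6109
p₀ = P(outcome | unexposed) = 507/4091 = 0.12393
Overall risk P(Y=1) = π·p₁ + (1−π)·p₀ = 0.448×0.6109 + 0.552×0.12393 = 0.34209.
Under exogeneity, PAF = [P(Y=1) − p₀] / P(Y=1).
PAF = (0.34209 − 0.12393) / 0.34209 ≈ 0.6377

PAF ≈ 0.638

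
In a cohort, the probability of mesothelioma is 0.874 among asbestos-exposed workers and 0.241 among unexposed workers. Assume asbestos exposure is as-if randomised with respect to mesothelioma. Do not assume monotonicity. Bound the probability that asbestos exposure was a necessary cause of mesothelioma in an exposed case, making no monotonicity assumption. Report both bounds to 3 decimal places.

0.724 ≤ PN ≤ 0.868

Let p₁ = 0.874, p₀ = 0.241.
Under exogeneity alone the bounds on PN are max{0,(p₁−p₀)/p₁} ≤ PN ≤ min{1,(1−p₀)/p₁}.
  lower = (p₁ − p₀)/p₁ = 0.633 / 0.874 ≈ 0.7243
  upper = min{1, (1 − p₀)/p₁} = 0.759 / 0.874 ≈ 0.8684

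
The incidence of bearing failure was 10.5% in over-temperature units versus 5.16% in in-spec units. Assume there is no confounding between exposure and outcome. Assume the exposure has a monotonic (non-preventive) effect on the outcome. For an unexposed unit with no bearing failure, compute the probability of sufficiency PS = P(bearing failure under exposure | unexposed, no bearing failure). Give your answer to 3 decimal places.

p₁ = 0.105, p₀ = 0.0516.
Under exogeneity and monotonicity, PS = (p₁ − p₀) / (1 − p₀).
PS = (0.105 − 0.0516) / (1 − 0.0516) = 0.0534 / 0.9484 ≈ 0.0563

PS ≈ 0.056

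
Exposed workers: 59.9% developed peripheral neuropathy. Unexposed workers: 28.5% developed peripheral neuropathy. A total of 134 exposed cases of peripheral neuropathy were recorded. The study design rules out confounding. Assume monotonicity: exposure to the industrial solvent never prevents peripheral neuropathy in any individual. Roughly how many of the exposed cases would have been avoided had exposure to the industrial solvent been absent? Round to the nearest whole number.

p₁ = 0.599, p₀ = 0.285.
PN = (p₁ − p₀)/p₁ = (0.599 − 0.285) / 0.599 ≈ 0.52421.
Attributable cases ≈ PN × (exposed cases) = 0.52421 × 134 ≈ 70.24.

about 70 cases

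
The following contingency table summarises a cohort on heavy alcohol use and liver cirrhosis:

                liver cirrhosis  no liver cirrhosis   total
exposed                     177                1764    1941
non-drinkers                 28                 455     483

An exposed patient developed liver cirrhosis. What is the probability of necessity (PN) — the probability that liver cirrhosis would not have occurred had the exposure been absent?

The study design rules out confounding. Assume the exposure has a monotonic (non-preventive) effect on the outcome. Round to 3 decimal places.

p₁ = P(outcome | exposed) = 177/1941 = 0.09119
p₀ = P(outcome | unexposed) = 28/483 = 0.057971
Under exogeneity and monotonicity, PN = (p₁ − p₀)/p₁.
PN = (0.09119 − 0.057971) / 0.09119 ≈ 0.3643

PN ≈ 0.364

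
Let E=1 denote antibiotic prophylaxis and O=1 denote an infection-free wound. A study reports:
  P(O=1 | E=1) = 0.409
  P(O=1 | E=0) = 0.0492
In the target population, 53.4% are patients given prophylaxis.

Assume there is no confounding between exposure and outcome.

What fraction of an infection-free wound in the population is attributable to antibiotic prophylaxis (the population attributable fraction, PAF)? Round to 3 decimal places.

PAF ≈ 0.796

Let p₁ = 0.409, p₀ = 0.0492.
Overall risk P(Y=1) = π·p₁ + (1−π)·p₀ = 0.534×0.409 + 0.466×0.0492 = 0.24133.
Under exogeneity, PAF = [P(Y=1) − p₀] / P(Y=1).
PAF = (0.24133 − 0.0492) / 0.24133 ≈ 0.7961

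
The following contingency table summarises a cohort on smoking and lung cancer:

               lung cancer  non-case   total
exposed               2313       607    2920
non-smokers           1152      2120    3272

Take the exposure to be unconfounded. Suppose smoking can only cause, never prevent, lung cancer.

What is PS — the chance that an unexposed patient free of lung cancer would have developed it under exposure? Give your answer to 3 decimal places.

p₁ = P(outcome | exposed) = 2313/2920 = 0.79212
p₀ = P(outcome | unexposed) = 1152/3272 = 0.35208
Under exogeneity and monotonicity, PS = (p₁ − p₀) / (1 − p₀).
PS = (0.79212 − 0.35208) / (1 − 0.35208) = 0.44005 / 0.64792 ≈ 0.6792

PS ≈ 0.679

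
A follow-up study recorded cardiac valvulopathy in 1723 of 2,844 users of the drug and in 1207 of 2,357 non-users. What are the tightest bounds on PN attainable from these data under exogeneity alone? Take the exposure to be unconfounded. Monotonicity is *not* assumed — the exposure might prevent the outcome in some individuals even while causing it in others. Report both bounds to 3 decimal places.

0.155 ≤ PN ≤ 0.805

p₁ = P(outcome | exposed) = 1723/2844 = 0.60584
p₀ = P(outcome | unexposed) = 1207/2357 = 0.51209
Under exogeneity alone the bounds on PN are max{0,(p₁−p₀)/p₁} ≤ PN ≤ min{1,(1−p₀)/p₁}.
  lower = (p₁ − p₀)/p₁ = 0.093745 / 0.60584 ≈ 0.1547
  upper = min{1, (1 − p₀)/p₁} = 0.48791 / 0.60584 ≈ 0.8053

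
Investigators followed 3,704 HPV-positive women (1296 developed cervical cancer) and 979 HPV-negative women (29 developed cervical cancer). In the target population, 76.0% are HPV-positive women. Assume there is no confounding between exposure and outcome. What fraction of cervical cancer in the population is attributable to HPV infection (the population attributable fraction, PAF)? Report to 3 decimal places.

PAF ≈ 0.892

p₁ = P(outcome | exposed) = 1296/3704 = 0.34989
p₀ = P(outcome | unexposed) = 29/979 = 0.029622
Overall risk P(Y=1) = π·p₁ + (1−π)·p₀ = 0.76×0.34989 + 0.24×0.029622 = 0.27303.
Under exogeneity, PAF = [P(Y=1) − p₀] / P(Y=1).
PAF = (0.27303 − 0.029622) / 0.27303 ≈ 0.8915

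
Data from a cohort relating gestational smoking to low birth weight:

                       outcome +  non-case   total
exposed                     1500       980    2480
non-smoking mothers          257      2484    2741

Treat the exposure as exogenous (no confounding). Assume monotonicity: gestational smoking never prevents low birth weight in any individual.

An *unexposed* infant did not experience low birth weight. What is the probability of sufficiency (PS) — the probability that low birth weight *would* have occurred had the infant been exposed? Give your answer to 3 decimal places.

PS ≈ 0.564

p₁ = P(outcome | exposed) = 1500/2480 = 0.60484
p₀ = P(outcome | unexposed) = 257/2741 = 0.093761
Under exogeneity and monotonicity, PS = (p₁ − p₀) / (1 − p₀).
PS = (0.60484 − 0.093761) / (1 − 0.093761) = 0.51108 / 0.90624 ≈ 0.5640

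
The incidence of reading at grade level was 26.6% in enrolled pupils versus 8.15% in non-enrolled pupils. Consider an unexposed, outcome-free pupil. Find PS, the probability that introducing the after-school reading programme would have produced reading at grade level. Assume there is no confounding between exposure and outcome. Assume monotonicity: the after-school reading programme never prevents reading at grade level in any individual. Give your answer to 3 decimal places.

PS ≈ 0.201

p₁ = 0.266, p₀ = 0.0815.
Under exogeneity and monotonicity, PS = (p₁ − p₀) / (1 − p₀).
PS = (0.266 − 0.0815) / (1 − 0.0815) = 0.1845 / 0.9185 ≈ 0.2009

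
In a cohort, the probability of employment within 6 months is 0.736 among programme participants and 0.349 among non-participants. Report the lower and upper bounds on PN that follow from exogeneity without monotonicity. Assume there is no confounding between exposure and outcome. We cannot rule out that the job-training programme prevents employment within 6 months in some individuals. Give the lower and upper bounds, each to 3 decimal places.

Let p₁ = 0.736, p₀ = 0.349.
Under exogeneity alone the bounds on PN are max{0,(p₁−p₀)/p₁} ≤ PN ≤ min{1,(1−p₀)/p₁}.
  lower = (p₁ − p₀)/p₁ = 0.387 / 0.736 ≈ 0.5258
  upper = min{1, (1 − p₀)/p₁} = 0.651 / 0.736 ≈ 0.8845

0.526 ≤ PN ≤ 0.885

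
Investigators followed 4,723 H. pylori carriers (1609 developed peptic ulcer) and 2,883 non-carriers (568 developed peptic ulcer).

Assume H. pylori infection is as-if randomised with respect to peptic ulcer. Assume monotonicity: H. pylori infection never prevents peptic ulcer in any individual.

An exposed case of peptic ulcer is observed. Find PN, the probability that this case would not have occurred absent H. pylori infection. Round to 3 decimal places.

PN ≈ 0.422

p₁ = P(outcome | exposed) = 1609/4723 = 0.34067
p₀ = P(outcome | unexposed) = 568/2883 = 0.19702
Under exogeneity and monotonicity, PN = (p₁ − p₀) / p₁.
PN = (0.34067 − 0.19702) / 0.34067 = 0.14366 / 0.34067 ≈ 0.4217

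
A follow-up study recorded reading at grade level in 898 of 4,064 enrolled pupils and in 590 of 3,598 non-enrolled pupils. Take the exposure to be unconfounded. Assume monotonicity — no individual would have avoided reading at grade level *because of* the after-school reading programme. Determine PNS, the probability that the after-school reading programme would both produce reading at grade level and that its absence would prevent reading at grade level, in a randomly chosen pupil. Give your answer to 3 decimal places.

PNS ≈ 0.057

p₁ = P(outcome | exposed) = 898/4064 = 0.22096
p₀ = P(outcome | unexposed) = 590/3598 = 0.16398
Under exogeneity and monotonicity, PNS = p₁ − p₀.
PNS = 0.22096 − 0.16398 = 0.056985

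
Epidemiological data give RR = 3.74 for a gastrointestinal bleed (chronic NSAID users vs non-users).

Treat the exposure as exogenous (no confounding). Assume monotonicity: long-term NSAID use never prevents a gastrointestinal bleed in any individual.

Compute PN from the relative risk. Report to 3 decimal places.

PN ≈ 0.733

Under exogeneity and monotonicity, PN = (RR − 1) / RR = 1 − 1/RR.
PN = (3.74 − 1) / 3.74 = 2.74 / 3.74 ≈ 0.7326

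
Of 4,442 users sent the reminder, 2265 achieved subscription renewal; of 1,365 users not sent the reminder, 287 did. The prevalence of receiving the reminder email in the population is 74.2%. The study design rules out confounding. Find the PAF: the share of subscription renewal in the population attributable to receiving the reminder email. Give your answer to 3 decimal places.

p₁ = P(outcome | exposed) = 2265/4442 = 0.50991
p₀ = P(outcome | unexposed) = 287/1365 = 0.21026
Overall risk P(Y=1) = π·p₁ + (1−π)·p₀ = 0.742×0.50991 + 0.258×0.21026 = 0.4326.
Under exogeneity, PAF = [P(Y=1) − p₀] / P(Y=1).
PAF = (0.4326 − 0.21026) / 0.4326 ≈ 0.5140

PAF ≈ 0.514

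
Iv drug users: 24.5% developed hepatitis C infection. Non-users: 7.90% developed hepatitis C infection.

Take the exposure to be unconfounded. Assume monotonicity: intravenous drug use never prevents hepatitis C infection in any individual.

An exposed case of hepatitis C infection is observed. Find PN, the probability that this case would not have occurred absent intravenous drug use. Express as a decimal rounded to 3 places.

p₁ = 0.245, p₀ = 0.079.
Under exogeneity and monotonicity, PN = (p₁ − p₀) / p₁.
PN = (0.245 − 0.079) / 0.245 = 0.166 / 0.245 ≈ 0.6776

PN ≈ 0.678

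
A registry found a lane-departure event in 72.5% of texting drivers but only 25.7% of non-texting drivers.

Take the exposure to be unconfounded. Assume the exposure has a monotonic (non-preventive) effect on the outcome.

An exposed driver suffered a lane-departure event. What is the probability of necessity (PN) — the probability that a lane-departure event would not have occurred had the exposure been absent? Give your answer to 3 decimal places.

PN ≈ 0.646

p₁ = 0.725, p₀ = 0.257.
Under exogeneity and monotonicity, PN = (p₁ − p₀) / p₁.
PN = (0.725 − 0.257) / 0.725 = 0.468 / 0.725 ≈ 0.6455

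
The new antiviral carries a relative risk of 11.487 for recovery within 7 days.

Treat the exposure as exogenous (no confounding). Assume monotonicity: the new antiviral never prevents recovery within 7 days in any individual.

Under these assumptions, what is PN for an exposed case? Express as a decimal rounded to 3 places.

PN ≈ 0.913

Under exogeneity and monotonicity, PN = (RR − 1) / RR = 1 − 1/RR.
PN = (11.487 − 1) / 11.487 = 10.49 / 11.487 ≈ 0.9129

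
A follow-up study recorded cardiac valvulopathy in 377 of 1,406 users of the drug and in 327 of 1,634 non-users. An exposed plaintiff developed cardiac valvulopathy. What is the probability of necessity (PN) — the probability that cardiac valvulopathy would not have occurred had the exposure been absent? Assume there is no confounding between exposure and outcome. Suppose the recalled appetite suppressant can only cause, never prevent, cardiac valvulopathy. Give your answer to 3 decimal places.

p₁ = P(outcome | exposed) = 377/1406 = 0.26814
p₀ = P(outcome | unexposed) = 327/1634 = 0.20012
Under exogeneity and monotonicity, PN = (p₁ − p₀) / p₁.
PN = (0.26814 − 0.20012) / 0.26814 = 0.068014 / 0.26814 ≈ 0.2537

PN ≈ 0.254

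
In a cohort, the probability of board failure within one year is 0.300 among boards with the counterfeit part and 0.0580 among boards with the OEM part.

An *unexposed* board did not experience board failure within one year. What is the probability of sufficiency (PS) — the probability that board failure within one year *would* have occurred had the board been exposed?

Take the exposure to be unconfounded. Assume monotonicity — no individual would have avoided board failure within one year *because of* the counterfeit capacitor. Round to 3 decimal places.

Let p₁ = 0.3, p₀ = 0.058.
Under exogeneity and monotonicity, PS = (p₁ − p₀) / (1 − p₀).
PS = (0.3 − 0.058) / (1 − 0.058) = 0.242 / 0.942 ≈ 0.2569

PS ≈ 0.257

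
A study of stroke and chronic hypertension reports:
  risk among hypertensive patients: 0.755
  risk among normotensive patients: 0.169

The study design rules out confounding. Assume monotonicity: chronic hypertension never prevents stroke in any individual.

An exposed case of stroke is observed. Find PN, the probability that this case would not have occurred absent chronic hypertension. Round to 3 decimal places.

PN ≈ 0.776

Let p₁ = 0.755, p₀ = 0.169.
Under exogeneity and monotonicity, PN = (p₁ − p₀) / p₁.
PN = (0.755 − 0.169) / 0.755 = 0.586 / 0.755 ≈ 0.7762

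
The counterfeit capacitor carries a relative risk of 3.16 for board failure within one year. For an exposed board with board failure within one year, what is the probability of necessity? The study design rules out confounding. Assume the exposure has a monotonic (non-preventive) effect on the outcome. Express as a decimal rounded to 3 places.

Under exogeneity and monotonicity, PN = (RR − 1) / RR = 1 − 1/RR.
PN = (3.16 − 1) / 3.16 = 2.16 / 3.16 ≈ 0.6835

PN ≈ 0.684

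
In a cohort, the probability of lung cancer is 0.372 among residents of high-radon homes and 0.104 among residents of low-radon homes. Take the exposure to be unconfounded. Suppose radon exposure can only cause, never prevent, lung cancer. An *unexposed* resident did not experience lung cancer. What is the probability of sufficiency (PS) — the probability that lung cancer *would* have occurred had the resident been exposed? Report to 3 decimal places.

PS ≈ 0.299

Let p₁ = 0.372, p₀ = 0.104.
Under exogeneity and monotonicity, PS = (p₁ − p₀) / (1 − p₀).
PS = (0.372 − 0.104) / (1 − 0.104) = 0.268 / 0.896 ≈ 0.2991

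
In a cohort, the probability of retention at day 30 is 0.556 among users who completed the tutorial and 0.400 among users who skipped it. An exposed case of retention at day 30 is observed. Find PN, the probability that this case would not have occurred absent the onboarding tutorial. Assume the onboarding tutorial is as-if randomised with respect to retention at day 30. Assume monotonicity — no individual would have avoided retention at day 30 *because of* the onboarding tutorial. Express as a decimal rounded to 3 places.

PN ≈ 0.281

Let p₁ = 0.556, p₀ = 0.4.
Under exogeneity and monotonicity, PN = (p₁ − p₀) / p₁.
PN = (0.556 − 0.4) / 0.556 = 0.156 / 0.556 ≈ 0.2806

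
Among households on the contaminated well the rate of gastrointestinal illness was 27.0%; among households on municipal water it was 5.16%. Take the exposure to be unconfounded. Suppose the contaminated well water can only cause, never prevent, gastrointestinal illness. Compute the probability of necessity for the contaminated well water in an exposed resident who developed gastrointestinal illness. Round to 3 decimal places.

p₁ = 0.27, p₀ = 0.0516.
Under exogeneity and monotonicity, PN = (p₁ − p₀) / p₁.
PN = (0.27 − 0.0516) / 0.27 = 0.2184 / 0.27 ≈ 0.8089

PN ≈ 0.809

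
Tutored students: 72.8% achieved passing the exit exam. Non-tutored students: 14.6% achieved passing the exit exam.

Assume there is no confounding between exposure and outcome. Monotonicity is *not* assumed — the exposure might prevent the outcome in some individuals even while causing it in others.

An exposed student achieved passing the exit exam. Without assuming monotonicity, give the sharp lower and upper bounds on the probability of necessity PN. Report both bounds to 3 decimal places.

p₁ = 0.728, p₀ = 0.146.
Under exogeneity alone the bounds on PN are max{0,(p₁−p₀)/p₁} ≤ PN ≤ min{1,(1−p₀)/p₁}.
  lower = (p₁ − p₀)/p₁ = 0.582 / 0.728 ≈ 0.7995
  upper = min{1, (1 − p₀)/p₁} = 0.854 / 0.728 ≈ 1.1731 → capped at 1

0.799 ≤ PN ≤ 1.000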